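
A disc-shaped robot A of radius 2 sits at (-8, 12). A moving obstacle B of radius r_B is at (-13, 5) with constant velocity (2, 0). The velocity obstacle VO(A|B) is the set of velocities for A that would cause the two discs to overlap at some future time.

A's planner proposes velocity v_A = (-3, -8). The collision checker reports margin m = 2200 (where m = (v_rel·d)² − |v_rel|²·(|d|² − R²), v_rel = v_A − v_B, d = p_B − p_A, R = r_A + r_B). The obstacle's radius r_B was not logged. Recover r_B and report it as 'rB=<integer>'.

m = 2200
d = (-5, -7);  v_rel = (-5, -8),  |v_rel|² = 89
v_rel×d = (-5)·(-7) − (-8)·(-5) = -5
since m = R²·89 − (-5)²:  R² = (25 + 2200) / 89 = 25
R = √25 = 5  ⇒  r_B = 5 − 2 = 3

rB=3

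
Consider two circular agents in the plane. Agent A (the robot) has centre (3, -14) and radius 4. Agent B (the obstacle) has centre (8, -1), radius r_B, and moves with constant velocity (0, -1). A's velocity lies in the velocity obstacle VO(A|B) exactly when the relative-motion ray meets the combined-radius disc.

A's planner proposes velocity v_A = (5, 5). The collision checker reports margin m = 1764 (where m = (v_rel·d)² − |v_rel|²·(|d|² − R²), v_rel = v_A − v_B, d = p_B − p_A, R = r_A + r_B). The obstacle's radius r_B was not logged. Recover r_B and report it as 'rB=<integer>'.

m = 1764
d = (5, 13);  v_rel = (5, 6),  |v_rel|² = 61
v_rel×d = (5)·(13) − (6)·(5) = 35
since m = R²·61 − 35²:  R² = (1225 + 1764) / 61 = 49
R = √49 = 7  ⇒  r_B = 7 − 4 = 3

rB=3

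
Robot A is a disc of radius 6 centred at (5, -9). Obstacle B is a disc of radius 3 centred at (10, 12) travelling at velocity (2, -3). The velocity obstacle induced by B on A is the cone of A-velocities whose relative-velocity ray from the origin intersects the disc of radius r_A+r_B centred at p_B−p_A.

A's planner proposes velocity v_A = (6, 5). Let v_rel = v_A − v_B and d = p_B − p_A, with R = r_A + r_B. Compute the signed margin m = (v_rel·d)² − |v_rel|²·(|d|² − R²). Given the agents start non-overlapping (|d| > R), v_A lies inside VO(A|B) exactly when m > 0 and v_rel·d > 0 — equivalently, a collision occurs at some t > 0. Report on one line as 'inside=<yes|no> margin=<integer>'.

d = (5, 21),  |d|² = 466;  R = 6+3 = 9,  c = 466−9² = 385
v_rel = (4, 8),  |v_rel|² = 80;  v_rel·d = (4)·(5) + (8)·(21) = 188
80·t² − 376·t + 385 = 0  ⇒  m = 188² − 80·385 = 4544
m = 4544 > 0,  v_rel·d = 188 > 0  ⇒  inside

inside=yes margin=4544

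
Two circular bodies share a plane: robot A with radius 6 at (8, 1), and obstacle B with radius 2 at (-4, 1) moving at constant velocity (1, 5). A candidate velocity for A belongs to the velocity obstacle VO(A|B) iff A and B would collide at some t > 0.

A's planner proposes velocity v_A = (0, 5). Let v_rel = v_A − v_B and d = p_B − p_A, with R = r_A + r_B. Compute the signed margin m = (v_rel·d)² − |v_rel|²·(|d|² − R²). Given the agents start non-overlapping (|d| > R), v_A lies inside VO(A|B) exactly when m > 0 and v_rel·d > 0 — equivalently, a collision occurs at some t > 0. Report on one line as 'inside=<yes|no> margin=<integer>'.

d = (-12, 0),  |d|² = 144;  R = 6+2 = 8,  c = 144−8² = 80
v_rel = (-1, 0),  |v_rel|² = 1;  v_rel·d = (-1)·(-12) + (0)·(0) = 12
1·t² − 24·t + 80 = 0  ⇒  m = 12² − 1·80 = 64
m = 64 > 0,  v_rel·d = 12 > 0  ⇒  inside

inside=yes margin=64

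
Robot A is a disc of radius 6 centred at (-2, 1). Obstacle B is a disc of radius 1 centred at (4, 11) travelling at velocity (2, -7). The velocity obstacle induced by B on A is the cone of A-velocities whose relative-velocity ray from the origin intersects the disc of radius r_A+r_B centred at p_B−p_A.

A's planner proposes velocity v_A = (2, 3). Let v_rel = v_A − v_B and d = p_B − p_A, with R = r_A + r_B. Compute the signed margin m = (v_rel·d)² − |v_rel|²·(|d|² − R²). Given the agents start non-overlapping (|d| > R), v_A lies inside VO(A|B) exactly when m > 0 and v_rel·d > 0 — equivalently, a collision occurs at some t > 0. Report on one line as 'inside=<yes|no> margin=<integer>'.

d = (6, 10),  |d|² = 136;  R = 6+1 = 7,  c = 136−7² = 87
v_rel = (0, 10),  |v_rel|² = 100;  v_rel·d = (0)·(6) + (10)·(10) = 100
100·t² − 200·t + 87 = 0  ⇒  m = 100² − 100·87 = 1300
m = 1300 > 0,  v_rel·d = 100 > 0  ⇒  inside

inside=yes margin=1300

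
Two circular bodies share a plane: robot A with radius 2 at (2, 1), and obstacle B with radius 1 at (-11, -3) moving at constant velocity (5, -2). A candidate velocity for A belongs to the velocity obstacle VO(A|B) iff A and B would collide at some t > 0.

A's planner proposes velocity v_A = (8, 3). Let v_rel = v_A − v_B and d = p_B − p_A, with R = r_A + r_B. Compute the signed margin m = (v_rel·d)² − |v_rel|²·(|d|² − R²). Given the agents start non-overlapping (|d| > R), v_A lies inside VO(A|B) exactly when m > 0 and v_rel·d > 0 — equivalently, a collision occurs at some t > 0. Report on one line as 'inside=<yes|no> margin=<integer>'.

d = (-13, -4),  |d|² = 185;  R = 2+1 = 3,  c = 185−3² = 176
v_rel = (3, 5),  |v_rel|² = 34;  v_rel·d = (3)·(-13) + (5)·(-4) = -59
34·t² + 118·t + 176 = 0  ⇒  m = (-59)² − 34·176 = -2503
m = -2503 < 0,  v_rel·d = -59 < 0  ⇒  outside

inside=no margin=-2503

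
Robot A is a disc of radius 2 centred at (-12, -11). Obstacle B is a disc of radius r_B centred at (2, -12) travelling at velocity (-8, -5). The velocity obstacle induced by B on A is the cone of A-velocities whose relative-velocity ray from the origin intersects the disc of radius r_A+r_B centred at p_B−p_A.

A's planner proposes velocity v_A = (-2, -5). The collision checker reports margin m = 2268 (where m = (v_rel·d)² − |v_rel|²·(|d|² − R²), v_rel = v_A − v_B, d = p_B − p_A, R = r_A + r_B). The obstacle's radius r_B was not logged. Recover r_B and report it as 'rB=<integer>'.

m = 2268
d = (14, -1);  v_rel = (6, 0),  |v_rel|² = 36
v_rel×d = (6)·(-1) − (0)·(14) = -6
since m = R²·36 − (-6)²:  R² = (36 + 2268) / 36 = 64
R = √64 = 8  ⇒  r_B = 8 − 2 = 6

rB=6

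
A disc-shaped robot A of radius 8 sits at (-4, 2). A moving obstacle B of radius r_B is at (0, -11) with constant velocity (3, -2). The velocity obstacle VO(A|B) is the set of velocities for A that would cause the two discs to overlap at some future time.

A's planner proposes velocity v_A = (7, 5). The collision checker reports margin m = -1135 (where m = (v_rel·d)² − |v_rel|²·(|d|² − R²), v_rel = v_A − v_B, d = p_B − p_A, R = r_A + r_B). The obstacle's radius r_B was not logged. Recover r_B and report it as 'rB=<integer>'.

m = -1135
d = (4, -13);  v_rel = (4, 7),  |v_rel|² = 65
v_rel×d = (4)·(-13) − (7)·(4) = -80
since m = R²·65 − (-80)²:  R² = (6400 + -1135) / 65 = 81
R = √81 = 9  ⇒  r_B = 9 − 8 = 1

rB=1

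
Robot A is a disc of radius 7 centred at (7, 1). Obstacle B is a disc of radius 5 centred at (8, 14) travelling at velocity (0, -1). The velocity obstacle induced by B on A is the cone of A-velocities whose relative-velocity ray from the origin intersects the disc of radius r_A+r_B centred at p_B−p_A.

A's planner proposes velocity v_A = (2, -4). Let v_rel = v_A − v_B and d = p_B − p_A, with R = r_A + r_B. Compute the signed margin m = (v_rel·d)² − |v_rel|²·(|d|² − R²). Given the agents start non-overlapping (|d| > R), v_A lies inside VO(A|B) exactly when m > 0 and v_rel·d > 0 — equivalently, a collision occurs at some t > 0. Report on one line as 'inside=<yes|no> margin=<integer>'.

d = (1, 13),  |d|² = 170;  R = 7+5 = 12,  c = 170−12² = 26
v_rel = (2, -3),  |v_rel|² = 13;  v_rel·d = (2)·(1) + (-3)·(13) = -37
13·t² + 74·t + 26 = 0  ⇒  m = (-37)² − 13·26 = 1031
m = 1031 > 0,  v_rel·d = -37 < 0  ⇒  outside

inside=no margin=1031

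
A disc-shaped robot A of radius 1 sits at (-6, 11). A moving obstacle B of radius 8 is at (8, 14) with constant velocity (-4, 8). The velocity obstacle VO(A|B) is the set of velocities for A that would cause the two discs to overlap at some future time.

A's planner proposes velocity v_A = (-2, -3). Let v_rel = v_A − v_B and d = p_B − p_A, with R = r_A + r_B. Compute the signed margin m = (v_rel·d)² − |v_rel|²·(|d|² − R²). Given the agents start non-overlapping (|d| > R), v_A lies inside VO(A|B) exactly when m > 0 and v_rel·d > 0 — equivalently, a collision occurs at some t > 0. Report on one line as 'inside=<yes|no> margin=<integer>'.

d = (14, 3),  |d|² = 205;  R = 1+8 = 9,  c = 205−9² = 124
v_rel = (2, -11),  |v_rel|² = 125;  v_rel·d = (2)·(14) + (-11)·(3) = -5
125·t² + 10·t + 124 = 0  ⇒  m = (-5)² − 125·124 = -15475
m = -15475 < 0,  v_rel·d = -5 < 0  ⇒  outside

inside=no margin=-15475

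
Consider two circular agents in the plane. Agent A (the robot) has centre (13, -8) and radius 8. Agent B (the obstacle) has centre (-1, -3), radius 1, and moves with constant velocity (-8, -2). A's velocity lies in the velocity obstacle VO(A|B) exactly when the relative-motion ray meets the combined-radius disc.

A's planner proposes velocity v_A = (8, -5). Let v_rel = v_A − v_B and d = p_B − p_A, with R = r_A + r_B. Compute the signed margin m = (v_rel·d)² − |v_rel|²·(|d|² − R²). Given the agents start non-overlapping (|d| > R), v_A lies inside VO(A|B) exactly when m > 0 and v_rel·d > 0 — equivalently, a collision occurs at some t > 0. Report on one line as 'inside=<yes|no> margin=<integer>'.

d = (-14, 5),  |d|² = 221;  R = 8+1 = 9,  c = 221−9² = 140
v_rel = (16, -3),  |v_rel|² = 265;  v_rel·d = (16)·(-14) + (-3)·(5) = -239
265·t² + 478·t + 140 = 0  ⇒  m = (-239)² − 265·140 = 20021
m = 20021 > 0,  v_rel·d = -239 < 0  ⇒  outside

inside=no margin=20021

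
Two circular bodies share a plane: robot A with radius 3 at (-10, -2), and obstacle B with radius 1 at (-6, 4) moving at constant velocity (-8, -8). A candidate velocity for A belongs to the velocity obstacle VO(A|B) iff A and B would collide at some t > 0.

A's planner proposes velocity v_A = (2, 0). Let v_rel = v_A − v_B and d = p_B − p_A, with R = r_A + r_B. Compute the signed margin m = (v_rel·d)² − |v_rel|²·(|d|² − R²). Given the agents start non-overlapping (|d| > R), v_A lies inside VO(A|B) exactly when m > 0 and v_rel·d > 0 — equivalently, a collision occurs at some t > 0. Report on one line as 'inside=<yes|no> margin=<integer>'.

d = (4, 6),  |d|² = 52;  R = 3+1 = 4,  c = 52−4² = 36
v_rel = (10, 8),  |v_rel|² = 164;  v_rel·d = (10)·(4) + (8)·(6) = 88
164·t² − 176·t + 36 = 0  ⇒  m = 88² − 164·36 = 1840
m = 1840 > 0,  v_rel·d = 88 > 0  ⇒  inside

inside=yes margin=1840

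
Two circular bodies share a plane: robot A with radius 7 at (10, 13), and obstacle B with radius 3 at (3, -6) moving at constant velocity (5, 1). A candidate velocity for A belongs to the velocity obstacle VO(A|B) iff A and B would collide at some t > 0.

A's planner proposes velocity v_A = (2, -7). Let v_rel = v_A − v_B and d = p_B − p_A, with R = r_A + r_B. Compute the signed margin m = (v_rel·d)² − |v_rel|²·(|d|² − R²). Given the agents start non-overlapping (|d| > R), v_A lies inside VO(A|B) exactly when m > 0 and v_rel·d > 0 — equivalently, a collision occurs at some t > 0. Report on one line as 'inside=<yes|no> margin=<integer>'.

d = (-7, -19),  |d|² = 410;  R = 7+3 = 10,  c = 410−10² = 310
v_rel = (-3, -8),  |v_rel|² = 73;  v_rel·d = (-3)·(-7) + (-8)·(-19) = 173
73·t² − 346·t + 310 = 0  ⇒  m = 173² − 73·310 = 7299
m = 7299 > 0,  v_rel·d = 173 > 0  ⇒  inside

inside=yes margin=7299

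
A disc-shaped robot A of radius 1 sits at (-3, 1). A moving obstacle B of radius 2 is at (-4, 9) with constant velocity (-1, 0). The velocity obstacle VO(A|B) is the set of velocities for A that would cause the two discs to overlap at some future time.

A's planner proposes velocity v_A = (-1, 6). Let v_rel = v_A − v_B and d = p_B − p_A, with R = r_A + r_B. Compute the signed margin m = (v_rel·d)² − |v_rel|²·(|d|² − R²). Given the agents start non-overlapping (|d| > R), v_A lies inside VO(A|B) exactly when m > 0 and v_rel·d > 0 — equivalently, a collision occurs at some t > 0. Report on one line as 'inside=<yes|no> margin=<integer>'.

d = (-1, 8),  |d|² = 65;  R = 1+2 = 3,  c = 65−3² = 56
v_rel = (0, 6),  |v_rel|² = 36;  v_rel·d = (0)·(-1) + (6)·(8) = 48
36·t² − 96·t + 56 = 0  ⇒  m = 48² − 36·56 = 288
m = 288 > 0,  v_rel·d = 48 > 0  ⇒  inside

inside=yes margin=288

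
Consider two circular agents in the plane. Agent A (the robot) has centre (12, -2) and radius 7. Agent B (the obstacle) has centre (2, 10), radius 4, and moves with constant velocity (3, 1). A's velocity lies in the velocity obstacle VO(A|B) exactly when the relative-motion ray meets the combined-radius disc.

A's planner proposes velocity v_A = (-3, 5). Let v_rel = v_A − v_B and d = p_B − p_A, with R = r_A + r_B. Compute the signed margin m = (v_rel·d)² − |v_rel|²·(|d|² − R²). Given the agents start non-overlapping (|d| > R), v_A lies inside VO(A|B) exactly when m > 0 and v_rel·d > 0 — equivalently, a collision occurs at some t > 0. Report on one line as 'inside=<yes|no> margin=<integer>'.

d = (-10, 12),  |d|² = 244;  R = 7+4 = 11,  c = 244−11² = 123
v_rel = (-6, 4),  |v_rel|² = 52;  v_rel·d = (-6)·(-10) + (4)·(12) = 108
52·t² − 216·t + 123 = 0  ⇒  m = 108² − 52·123 = 5268
m = 5268 > 0,  v_rel·d = 108 > 0  ⇒  inside

inside=yes margin=5268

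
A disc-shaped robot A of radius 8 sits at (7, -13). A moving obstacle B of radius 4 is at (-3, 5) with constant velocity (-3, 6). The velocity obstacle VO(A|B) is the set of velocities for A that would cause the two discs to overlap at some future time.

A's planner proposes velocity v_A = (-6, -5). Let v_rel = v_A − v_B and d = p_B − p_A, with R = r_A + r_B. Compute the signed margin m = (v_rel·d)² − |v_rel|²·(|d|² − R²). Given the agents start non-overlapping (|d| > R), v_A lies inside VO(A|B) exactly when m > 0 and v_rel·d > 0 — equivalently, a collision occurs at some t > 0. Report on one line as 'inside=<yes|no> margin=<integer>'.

d = (-10, 18),  |d|² = 424;  R = 8+4 = 12,  c = 424−12² = 280
v_rel = (-3, -11),  |v_rel|² = 130;  v_rel·d = (-3)·(-10) + (-11)·(18) = -168
130·t² + 336·t + 280 = 0  ⇒  m = (-168)² − 130·280 = -8176
m = -8176 < 0,  v_rel·d = -168 < 0  ⇒  outside

inside=no margin=-8176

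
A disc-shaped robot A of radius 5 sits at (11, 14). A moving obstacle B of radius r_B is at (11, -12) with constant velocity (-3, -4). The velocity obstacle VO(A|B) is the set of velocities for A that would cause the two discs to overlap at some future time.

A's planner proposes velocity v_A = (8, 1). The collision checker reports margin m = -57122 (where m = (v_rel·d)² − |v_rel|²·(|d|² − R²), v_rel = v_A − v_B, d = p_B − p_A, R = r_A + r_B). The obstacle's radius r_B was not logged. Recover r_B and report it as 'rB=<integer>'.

m = -57122
d = (0, -26);  v_rel = (11, 5),  |v_rel|² = 146
v_rel×d = (11)·(-26) − (5)·(0) = -286
since m = R²·146 − (-286)²:  R² = (81796 + -57122) / 146 = 169
R = √169 = 13  ⇒  r_B = 13 − 5 = 8

rB=8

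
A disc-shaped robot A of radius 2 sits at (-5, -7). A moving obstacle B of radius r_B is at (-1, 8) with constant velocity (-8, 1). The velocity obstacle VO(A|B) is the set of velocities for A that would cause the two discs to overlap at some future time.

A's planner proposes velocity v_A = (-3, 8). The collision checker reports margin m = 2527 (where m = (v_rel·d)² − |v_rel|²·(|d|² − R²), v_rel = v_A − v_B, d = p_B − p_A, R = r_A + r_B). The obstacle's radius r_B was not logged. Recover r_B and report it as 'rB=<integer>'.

m = 2527
d = (4, 15);  v_rel = (5, 7),  |v_rel|² = 74
v_rel×d = (5)·(15) − (7)·(4) = 47
since m = R²·74 − 47²:  R² = (2209 + 2527) / 74 = 64
R = √64 = 8  ⇒  r_B = 8 − 2 = 6

rB=6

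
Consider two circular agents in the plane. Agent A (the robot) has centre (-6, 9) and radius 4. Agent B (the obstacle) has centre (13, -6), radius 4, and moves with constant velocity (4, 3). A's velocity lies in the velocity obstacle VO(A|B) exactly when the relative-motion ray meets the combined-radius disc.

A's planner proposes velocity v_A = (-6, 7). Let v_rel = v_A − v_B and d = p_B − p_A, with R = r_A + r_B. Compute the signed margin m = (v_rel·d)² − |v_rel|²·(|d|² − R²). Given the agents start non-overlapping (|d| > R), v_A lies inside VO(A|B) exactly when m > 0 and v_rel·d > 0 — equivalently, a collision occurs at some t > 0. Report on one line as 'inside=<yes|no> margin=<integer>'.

d = (19, -15),  |d|² = 586;  R = 4+4 = 8,  c = 586−8² = 522
v_rel = (-10, 4),  |v_rel|² = 116;  v_rel·d = (-10)·(19) + (4)·(-15) = -250
116·t² + 500·t + 522 = 0  ⇒  m = (-250)² − 116·522 = 1948
m = 1948 > 0,  v_rel·d = -250 < 0  ⇒  outside

inside=no margin=1948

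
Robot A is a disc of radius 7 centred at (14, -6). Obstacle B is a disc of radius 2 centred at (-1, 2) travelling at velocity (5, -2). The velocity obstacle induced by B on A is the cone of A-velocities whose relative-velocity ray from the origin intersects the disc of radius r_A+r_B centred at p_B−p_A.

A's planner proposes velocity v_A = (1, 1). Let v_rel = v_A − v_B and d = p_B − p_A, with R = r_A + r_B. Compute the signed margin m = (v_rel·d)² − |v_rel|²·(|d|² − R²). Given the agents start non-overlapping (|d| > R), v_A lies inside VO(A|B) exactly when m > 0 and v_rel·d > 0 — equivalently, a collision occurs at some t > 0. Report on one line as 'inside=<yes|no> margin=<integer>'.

d = (-15, 8),  |d|² = 289;  R = 7+2 = 9,  c = 289−9² = 208
v_rel = (-4, 3),  |v_rel|² = 25;  v_rel·d = (-4)·(-15) + (3)·(8) = 84
25·t² − 168·t + 208 = 0  ⇒  m = 84² − 25·208 = 1856
m = 1856 > 0,  v_rel·d = 84 > 0  ⇒  inside

inside=yes margin=1856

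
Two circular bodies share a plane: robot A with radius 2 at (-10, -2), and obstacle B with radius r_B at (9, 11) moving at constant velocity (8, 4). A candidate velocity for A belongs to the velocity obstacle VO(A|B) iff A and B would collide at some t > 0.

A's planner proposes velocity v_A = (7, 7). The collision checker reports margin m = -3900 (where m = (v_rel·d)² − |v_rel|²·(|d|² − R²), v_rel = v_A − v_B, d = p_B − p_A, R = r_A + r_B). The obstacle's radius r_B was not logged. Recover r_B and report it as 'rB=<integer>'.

m = -3900
d = (19, 13);  v_rel = (-1, 3),  |v_rel|² = 10
v_rel×d = (-1)·(13) − (3)·(19) = -70
since m = R²·10 − (-70)²:  R² = (4900 + -3900) / 10 = 100
R = √100 = 10  ⇒  r_B = 10 − 2 = 8

rB=8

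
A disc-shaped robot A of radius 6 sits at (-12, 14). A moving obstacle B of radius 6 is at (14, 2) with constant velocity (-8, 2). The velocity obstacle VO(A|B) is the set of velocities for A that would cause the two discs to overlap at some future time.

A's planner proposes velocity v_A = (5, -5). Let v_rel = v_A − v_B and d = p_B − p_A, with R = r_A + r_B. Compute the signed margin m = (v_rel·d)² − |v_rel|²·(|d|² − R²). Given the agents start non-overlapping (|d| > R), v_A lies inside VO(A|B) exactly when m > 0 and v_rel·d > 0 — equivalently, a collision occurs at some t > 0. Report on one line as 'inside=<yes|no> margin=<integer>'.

d = (26, -12),  |d|² = 820;  R = 6+6 = 12,  c = 820−12² = 676
v_rel = (13, -7),  |v_rel|² = 218;  v_rel·d = (13)·(26) + (-7)·(-12) = 422
218·t² − 844·t + 676 = 0  ⇒  m = 422² − 218·676 = 30716
m = 30716 > 0,  v_rel·d = 422 > 0  ⇒  inside

inside=yes margin=30716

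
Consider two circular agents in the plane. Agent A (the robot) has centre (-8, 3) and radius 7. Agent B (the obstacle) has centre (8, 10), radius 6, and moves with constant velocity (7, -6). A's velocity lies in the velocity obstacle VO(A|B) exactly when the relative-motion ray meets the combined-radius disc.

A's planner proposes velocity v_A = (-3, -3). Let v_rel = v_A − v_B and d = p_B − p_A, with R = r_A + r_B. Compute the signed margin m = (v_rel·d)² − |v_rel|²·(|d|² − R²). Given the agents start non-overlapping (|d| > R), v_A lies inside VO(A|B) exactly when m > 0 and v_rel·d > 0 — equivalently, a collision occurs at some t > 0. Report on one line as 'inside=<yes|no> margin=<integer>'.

d = (16, 7),  |d|² = 305;  R = 7+6 = 13,  c = 305−13² = 136
v_rel = (-10, 3),  |v_rel|² = 109;  v_rel·d = (-10)·(16) + (3)·(7) = -139
109·t² + 278·t + 136 = 0  ⇒  m = (-139)² − 109·136 = 4497
m = 4497 > 0,  v_rel·d = -139 < 0  ⇒  outside

inside=no margin=4497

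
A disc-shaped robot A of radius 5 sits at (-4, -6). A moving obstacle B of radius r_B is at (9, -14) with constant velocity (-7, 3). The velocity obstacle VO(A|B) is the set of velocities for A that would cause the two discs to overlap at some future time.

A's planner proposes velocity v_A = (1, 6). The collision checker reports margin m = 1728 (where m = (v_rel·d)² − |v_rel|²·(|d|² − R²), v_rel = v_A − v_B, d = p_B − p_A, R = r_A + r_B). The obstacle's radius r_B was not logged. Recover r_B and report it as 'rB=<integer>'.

m = 1728
d = (13, -8);  v_rel = (8, 3),  |v_rel|² = 73
v_rel×d = (8)·(-8) − (3)·(13) = -103
since m = R²·73 − (-103)²:  R² = (10609 + 1728) / 73 = 169
R = √169 = 13  ⇒  r_B = 13 − 5 = 8

rB=8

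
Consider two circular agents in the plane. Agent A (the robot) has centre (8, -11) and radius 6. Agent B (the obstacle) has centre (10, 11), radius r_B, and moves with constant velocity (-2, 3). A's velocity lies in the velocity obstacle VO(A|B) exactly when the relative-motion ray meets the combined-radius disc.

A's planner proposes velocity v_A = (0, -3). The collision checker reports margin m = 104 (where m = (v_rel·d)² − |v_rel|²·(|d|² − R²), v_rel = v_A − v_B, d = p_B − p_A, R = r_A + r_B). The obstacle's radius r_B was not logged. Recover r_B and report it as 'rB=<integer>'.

m = 104
d = (2, 22);  v_rel = (2, -6),  |v_rel|² = 40
v_rel×d = (2)·(22) − (-6)·(2) = 56
since m = R²·40 − 56²:  R² = (3136 + 104) / 40 = 81
R = √81 = 9  ⇒  r_B = 9 − 6 = 3

rB=3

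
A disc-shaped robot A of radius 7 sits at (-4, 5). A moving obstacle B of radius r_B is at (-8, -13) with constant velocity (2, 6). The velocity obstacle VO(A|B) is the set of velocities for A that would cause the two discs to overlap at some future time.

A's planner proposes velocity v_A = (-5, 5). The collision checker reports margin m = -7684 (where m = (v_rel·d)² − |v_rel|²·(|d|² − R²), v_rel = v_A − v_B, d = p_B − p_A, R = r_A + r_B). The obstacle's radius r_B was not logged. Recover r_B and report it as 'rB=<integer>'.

m = -7684
d = (-4, -18);  v_rel = (-7, -1),  |v_rel|² = 50
v_rel×d = (-7)·(-18) − (-1)·(-4) = 122
since m = R²·50 − 122²:  R² = (14884 + -7684) / 50 = 144
R = √144 = 12  ⇒  r_B = 12 − 7 = 5

rB=5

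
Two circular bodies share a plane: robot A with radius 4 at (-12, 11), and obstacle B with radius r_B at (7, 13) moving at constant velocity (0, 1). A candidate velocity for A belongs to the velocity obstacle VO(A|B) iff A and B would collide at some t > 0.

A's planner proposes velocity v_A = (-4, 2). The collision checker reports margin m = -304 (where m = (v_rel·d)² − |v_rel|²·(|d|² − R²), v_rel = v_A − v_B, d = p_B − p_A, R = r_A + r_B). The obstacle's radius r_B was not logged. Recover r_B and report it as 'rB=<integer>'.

m = -304
d = (19, 2);  v_rel = (-4, 1),  |v_rel|² = 17
v_rel×d = (-4)·(2) − (1)·(19) = -27
since m = R²·17 − (-27)²:  R² = (729 + -304) / 17 = 25
R = √25 = 5  ⇒  r_B = 5 − 4 = 1

rB=1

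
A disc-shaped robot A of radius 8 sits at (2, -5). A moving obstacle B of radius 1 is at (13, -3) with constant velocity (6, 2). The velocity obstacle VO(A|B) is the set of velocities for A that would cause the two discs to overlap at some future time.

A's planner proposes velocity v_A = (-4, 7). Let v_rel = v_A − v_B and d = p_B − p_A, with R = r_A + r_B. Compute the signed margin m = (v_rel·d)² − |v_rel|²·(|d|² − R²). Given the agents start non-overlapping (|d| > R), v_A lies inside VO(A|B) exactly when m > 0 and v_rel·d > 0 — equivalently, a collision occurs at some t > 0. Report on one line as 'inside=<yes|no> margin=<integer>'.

d = (11, 2),  |d|² = 125;  R = 8+1 = 9,  c = 125−9² = 44
v_rel = (-10, 5),  |v_rel|² = 125;  v_rel·d = (-10)·(11) + (5)·(2) = -100
125·t² + 200·t + 44 = 0  ⇒  m = (-100)² − 125·44 = 4500
m = 4500 > 0,  v_rel·d = -100 < 0  ⇒  outside

inside=no margin=4500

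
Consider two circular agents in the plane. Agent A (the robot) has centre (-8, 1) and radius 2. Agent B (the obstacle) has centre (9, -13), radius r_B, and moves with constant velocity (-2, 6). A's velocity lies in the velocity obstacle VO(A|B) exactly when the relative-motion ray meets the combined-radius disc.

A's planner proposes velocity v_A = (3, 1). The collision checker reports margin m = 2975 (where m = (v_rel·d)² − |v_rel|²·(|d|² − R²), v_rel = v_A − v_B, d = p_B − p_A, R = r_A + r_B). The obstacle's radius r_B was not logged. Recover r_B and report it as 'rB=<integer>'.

m = 2975
d = (17, -14);  v_rel = (5, -5),  |v_rel|² = 50
v_rel×d = (5)·(-14) − (-5)·(17) = 15
since m = R²·50 − 15²:  R² = (225 + 2975) / 50 = 64
R = √64 = 8  ⇒  r_B = 8 − 2 = 6

rB=6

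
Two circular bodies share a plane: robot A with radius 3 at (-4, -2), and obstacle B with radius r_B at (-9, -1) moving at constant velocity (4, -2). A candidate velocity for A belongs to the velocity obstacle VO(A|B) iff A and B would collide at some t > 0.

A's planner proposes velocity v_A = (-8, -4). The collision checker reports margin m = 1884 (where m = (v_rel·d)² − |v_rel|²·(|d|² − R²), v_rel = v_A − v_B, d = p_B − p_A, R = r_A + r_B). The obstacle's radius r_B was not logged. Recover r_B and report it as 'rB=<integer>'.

m = 1884
d = (-5, 1);  v_rel = (-12, -2),  |v_rel|² = 148
v_rel×d = (-12)·(1) − (-2)·(-5) = -22
since m = R²·148 − (-22)²:  R² = (484 + 1884) / 148 = 16
R = √16 = 4  ⇒  r_B = 4 − 3 = 1

rB=1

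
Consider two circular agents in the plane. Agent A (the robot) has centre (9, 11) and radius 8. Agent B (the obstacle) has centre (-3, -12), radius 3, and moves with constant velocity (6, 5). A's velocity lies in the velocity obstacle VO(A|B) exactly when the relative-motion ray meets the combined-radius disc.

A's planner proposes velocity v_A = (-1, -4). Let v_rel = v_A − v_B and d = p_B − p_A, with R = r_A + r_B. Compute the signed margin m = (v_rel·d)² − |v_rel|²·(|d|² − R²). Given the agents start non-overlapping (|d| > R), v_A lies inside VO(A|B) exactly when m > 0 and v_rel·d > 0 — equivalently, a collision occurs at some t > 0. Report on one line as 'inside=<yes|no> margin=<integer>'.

d = (-12, -23),  |d|² = 673;  R = 8+3 = 11,  c = 673−11² = 552
v_rel = (-7, -9),  |v_rel|² = 130;  v_rel·d = (-7)·(-12) + (-9)·(-23) = 291
130·t² − 582·t + 552 = 0  ⇒  m = 291² − 130·552 = 12921
m = 12921 > 0,  v_rel·d = 291 > 0  ⇒  inside

inside=yes margin=12921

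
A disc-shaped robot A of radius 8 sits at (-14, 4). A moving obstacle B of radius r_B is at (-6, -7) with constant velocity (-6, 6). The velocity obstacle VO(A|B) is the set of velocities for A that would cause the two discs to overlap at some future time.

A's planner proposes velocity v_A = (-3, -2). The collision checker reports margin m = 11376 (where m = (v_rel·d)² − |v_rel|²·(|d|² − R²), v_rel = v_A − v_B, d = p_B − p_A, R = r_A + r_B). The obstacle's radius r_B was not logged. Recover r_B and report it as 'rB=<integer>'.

m = 11376
d = (8, -11);  v_rel = (3, -8),  |v_rel|² = 73
v_rel×d = (3)·(-11) − (-8)·(8) = 31
since m = R²·73 − 31²:  R² = (961 + 11376) / 73 = 169
R = √169 = 13  ⇒  r_B = 13 − 8 = 5

rB=5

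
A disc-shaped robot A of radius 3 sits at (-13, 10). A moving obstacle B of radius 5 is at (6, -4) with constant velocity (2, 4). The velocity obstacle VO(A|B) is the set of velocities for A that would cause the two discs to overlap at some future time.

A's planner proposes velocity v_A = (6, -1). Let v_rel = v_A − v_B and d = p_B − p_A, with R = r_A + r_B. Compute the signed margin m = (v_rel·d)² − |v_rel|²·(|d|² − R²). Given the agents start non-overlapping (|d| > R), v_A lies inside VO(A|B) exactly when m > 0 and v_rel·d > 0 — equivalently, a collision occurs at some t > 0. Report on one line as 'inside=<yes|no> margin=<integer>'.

d = (19, -14),  |d|² = 557;  R = 3+5 = 8,  c = 557−8² = 493
v_rel = (4, -5),  |v_rel|² = 41;  v_rel·d = (4)·(19) + (-5)·(-14) = 146
41·t² − 292·t + 493 = 0  ⇒  m = 146² − 41·493 = 1103
m = 1103 > 0,  v_rel·d = 146 > 0  ⇒  inside

inside=yes margin=1103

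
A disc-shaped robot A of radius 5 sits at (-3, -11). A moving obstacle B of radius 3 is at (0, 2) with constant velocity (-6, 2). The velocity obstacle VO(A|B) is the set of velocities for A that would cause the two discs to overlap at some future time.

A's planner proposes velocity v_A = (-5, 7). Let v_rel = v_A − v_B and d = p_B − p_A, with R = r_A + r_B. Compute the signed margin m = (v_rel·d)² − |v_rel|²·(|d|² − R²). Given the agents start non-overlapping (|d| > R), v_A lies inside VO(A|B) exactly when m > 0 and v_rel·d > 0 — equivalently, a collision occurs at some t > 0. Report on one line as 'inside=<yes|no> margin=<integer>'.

d = (3, 13),  |d|² = 178;  R = 5+3 = 8,  c = 178−8² = 114
v_rel = (1, 5),  |v_rel|² = 26;  v_rel·d = (1)·(3) + (5)·(13) = 68
26·t² − 136·t + 114 = 0  ⇒  m = 68² − 26·114 = 1660
m = 1660 > 0,  v_rel·d = 68 > 0  ⇒  inside

inside=yes margin=1660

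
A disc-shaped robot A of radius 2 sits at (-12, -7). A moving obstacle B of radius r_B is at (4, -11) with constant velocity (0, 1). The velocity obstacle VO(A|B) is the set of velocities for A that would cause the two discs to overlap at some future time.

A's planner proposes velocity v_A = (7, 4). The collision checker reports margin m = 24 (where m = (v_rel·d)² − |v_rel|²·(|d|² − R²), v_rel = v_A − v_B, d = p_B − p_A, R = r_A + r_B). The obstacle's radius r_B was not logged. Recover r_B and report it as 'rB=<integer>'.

m = 24
d = (16, -4);  v_rel = (7, 3),  |v_rel|² = 58
v_rel×d = (7)·(-4) − (3)·(16) = -76
since m = R²·58 − (-76)²:  R² = (5776 + 24) / 58 = 100
R = √100 = 10  ⇒  r_B = 10 − 2 = 8

rB=8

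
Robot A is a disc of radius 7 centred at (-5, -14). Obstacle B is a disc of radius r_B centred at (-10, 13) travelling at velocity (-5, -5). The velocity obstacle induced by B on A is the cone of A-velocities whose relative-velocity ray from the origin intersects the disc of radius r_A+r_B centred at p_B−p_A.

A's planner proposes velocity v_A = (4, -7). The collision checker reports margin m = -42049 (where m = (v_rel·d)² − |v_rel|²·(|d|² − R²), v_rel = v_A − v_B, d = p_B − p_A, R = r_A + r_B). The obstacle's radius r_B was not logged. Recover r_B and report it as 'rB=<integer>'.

m = -42049
d = (-5, 27);  v_rel = (9, -2),  |v_rel|² = 85
v_rel×d = (9)·(27) − (-2)·(-5) = 233
since m = R²·85 − 233²:  R² = (54289 + -42049) / 85 = 144
R = √144 = 12  ⇒  r_B = 12 − 7 = 5

rB=5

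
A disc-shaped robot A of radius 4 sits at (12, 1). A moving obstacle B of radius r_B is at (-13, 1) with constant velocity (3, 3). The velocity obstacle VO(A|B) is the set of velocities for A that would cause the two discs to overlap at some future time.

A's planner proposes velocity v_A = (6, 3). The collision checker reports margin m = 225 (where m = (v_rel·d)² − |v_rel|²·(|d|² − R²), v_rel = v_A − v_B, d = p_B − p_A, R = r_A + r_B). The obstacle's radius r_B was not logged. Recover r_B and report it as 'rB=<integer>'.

m = 225
d = (-25, 0);  v_rel = (3, 0),  |v_rel|² = 9
v_rel×d = (3)·(0) − (0)·(-25) = 0
since m = R²·9 − 0²:  R² = (0 + 225) / 9 = 25
R = √25 = 5  ⇒  r_B = 5 − 4 = 1

rB=1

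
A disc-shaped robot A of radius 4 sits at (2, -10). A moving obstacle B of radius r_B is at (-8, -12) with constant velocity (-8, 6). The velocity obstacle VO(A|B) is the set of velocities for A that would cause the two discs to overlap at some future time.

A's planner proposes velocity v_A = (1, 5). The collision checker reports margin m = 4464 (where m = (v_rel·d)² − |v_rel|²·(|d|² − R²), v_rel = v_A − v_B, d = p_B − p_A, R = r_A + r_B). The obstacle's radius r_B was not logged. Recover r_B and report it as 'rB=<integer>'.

m = 4464
d = (-10, -2);  v_rel = (9, -1),  |v_rel|² = 82
v_rel×d = (9)·(-2) − (-1)·(-10) = -28
since m = R²·82 − (-28)²:  R² = (784 + 4464) / 82 = 64
R = √64 = 8  ⇒  r_B = 8 − 4 = 4

rB=4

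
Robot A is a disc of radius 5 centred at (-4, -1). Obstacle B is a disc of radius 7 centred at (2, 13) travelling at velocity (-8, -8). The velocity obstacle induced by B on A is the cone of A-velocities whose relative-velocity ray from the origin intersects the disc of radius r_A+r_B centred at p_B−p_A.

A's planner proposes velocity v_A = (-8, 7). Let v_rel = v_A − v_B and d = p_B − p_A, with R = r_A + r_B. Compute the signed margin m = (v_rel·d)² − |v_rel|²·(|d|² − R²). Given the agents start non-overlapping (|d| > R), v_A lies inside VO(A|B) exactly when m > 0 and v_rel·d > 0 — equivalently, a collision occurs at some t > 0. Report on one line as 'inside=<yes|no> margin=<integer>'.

d = (6, 14),  |d|² = 232;  R = 5+7 = 12,  c = 232−12² = 88
v_rel = (0, 15),  |v_rel|² = 225;  v_rel·d = (0)·(6) + (15)·(14) = 210
225·t² − 420·t + 88 = 0  ⇒  m = 210² − 225·88 = 24300
m = 24300 > 0,  v_rel·d = 210 > 0  ⇒  inside

inside=yes margin=24300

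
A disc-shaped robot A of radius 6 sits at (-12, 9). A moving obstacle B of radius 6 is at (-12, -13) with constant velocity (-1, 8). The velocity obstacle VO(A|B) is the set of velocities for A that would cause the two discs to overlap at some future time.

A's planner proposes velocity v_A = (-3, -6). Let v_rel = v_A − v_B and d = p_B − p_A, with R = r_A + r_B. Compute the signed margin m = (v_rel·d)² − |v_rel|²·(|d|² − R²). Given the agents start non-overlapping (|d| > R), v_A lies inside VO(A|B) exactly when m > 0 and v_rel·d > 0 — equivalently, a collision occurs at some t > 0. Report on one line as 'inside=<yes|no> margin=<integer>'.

d = (0, -22),  |d|² = 484;  R = 6+6 = 12,  c = 484−12² = 340
v_rel = (-2, -14),  |v_rel|² = 200;  v_rel·d = (-2)·(0) + (-14)·(-22) = 308
200·t² − 616·t + 340 = 0  ⇒  m = 308² − 200·340 = 26864
m = 26864 > 0,  v_rel·d = 308 > 0  ⇒  inside

inside=yes margin=26864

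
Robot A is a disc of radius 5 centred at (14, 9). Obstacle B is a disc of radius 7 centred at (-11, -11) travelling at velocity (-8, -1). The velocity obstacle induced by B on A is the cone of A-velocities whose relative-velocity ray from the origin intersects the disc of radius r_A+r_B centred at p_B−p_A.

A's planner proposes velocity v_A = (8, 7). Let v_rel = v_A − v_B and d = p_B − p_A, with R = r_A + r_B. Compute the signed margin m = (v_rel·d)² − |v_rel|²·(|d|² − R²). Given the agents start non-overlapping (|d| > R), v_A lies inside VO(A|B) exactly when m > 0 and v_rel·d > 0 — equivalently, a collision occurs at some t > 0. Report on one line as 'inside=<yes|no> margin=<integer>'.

d = (-25, -20),  |d|² = 1025;  R = 5+7 = 12,  c = 1025−12² = 881
v_rel = (16, 8),  |v_rel|² = 320;  v_rel·d = (16)·(-25) + (8)·(-20) = -560
320·t² + 1120·t + 881 = 0  ⇒  m = (-560)² − 320·881 = 31680
m = 31680 > 0,  v_rel·d = -560 < 0  ⇒  outside

inside=no margin=31680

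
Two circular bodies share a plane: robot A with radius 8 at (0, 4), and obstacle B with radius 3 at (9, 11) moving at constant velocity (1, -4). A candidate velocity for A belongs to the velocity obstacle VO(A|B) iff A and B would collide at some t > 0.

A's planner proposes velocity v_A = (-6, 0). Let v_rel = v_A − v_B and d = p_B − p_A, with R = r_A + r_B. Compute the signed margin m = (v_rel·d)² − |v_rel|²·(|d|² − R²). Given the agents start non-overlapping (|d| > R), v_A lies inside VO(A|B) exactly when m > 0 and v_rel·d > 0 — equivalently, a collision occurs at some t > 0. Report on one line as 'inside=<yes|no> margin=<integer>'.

d = (9, 7),  |d|² = 130;  R = 8+3 = 11,  c = 130−11² = 9
v_rel = (-7, 4),  |v_rel|² = 65;  v_rel·d = (-7)·(9) + (4)·(7) = -35
65·t² + 70·t + 9 = 0  ⇒  m = (-35)² − 65·9 = 640
m = 640 > 0,  v_rel·d = -35 < 0  ⇒  outside

inside=no margin=640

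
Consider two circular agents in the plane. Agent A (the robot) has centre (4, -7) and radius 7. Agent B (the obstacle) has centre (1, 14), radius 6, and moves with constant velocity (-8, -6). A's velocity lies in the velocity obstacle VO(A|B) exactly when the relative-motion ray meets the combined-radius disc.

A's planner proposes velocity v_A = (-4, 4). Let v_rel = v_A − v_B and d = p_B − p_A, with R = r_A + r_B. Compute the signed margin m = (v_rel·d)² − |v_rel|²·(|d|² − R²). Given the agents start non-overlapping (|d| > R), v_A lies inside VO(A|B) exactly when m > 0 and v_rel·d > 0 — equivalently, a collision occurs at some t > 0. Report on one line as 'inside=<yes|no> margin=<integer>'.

d = (-3, 21),  |d|² = 450;  R = 7+6 = 13,  c = 450−13² = 281
v_rel = (4, 10),  |v_rel|² = 116;  v_rel·d = (4)·(-3) + (10)·(21) = 198
116·t² − 396·t + 281 = 0  ⇒  m = 198² − 116·281 = 6608
m = 6608 > 0,  v_rel·d = 198 > 0  ⇒  inside

inside=yes margin=6608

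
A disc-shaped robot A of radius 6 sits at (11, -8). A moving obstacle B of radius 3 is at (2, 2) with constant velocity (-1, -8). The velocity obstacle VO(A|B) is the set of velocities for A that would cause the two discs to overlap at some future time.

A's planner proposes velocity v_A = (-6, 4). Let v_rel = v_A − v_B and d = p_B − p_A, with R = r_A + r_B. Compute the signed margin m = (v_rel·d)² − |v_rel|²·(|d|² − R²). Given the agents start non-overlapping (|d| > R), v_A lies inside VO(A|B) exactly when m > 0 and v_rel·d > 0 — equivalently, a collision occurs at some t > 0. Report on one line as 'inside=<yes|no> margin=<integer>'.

d = (-9, 10),  |d|² = 181;  R = 6+3 = 9,  c = 181−9² = 100
v_rel = (-5, 12),  |v_rel|² = 169;  v_rel·d = (-5)·(-9) + (12)·(10) = 165
169·t² − 330·t + 100 = 0  ⇒  m = 165² − 169·100 = 10325
m = 10325 > 0,  v_rel·d = 165 > 0  ⇒  inside

inside=yes margin=10325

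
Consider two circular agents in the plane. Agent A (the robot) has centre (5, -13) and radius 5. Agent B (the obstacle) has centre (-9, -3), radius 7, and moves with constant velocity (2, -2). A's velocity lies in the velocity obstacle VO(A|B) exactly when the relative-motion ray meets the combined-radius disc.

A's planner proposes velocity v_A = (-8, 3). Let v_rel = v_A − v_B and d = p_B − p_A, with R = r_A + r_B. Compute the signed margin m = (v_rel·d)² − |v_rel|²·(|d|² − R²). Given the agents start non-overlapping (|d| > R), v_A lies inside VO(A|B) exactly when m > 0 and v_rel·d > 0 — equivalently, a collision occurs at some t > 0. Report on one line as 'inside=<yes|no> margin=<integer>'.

d = (-14, 10),  |d|² = 296;  R = 5+7 = 12,  c = 296−12² = 152
v_rel = (-10, 5),  |v_rel|² = 125;  v_rel·d = (-10)·(-14) + (5)·(10) = 190
125·t² − 380·t + 152 = 0  ⇒  m = 190² − 125·152 = 17100
m = 17100 > 0,  v_rel·d = 190 > 0  ⇒  inside

inside=yes margin=17100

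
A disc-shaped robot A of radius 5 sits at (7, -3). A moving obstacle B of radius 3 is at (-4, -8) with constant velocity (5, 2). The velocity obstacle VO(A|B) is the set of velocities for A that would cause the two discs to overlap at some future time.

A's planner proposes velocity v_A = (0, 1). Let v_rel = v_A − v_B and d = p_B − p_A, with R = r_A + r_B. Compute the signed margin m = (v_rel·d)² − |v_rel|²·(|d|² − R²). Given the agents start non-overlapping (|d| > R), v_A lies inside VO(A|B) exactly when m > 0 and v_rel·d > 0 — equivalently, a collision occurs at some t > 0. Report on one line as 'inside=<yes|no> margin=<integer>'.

d = (-11, -5),  |d|² = 146;  R = 5+3 = 8,  c = 146−8² = 82
v_rel = (-5, -1),  |v_rel|² = 26;  v_rel·d = (-5)·(-11) + (-1)·(-5) = 60
26·t² − 120·t + 82 = 0  ⇒  m = 60² − 26·82 = 1468
m = 1468 > 0,  v_rel·d = 60 > 0  ⇒  inside

inside=yes margin=1468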